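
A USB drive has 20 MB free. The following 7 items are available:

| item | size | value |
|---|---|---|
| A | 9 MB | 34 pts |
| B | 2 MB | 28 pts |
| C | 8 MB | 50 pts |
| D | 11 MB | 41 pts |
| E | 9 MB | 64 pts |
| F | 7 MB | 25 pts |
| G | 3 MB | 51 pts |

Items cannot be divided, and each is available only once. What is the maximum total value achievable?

165 pts

Check high-value combinations within 20 MB:
- C+E+G: size 8+9+3=20, value 50+64+51=165
- B+C+F+G: size 2+8+7+3=20, value 28+50+25+51=154
- B+E+G: size 2+9+3=14, value 28+64+51=143
- B+C+E: size 2+8+9=19, value 28+50+64=142
- E+F+G: size 9+7+3=19, value 64+25+51=140
Best: 165 pts.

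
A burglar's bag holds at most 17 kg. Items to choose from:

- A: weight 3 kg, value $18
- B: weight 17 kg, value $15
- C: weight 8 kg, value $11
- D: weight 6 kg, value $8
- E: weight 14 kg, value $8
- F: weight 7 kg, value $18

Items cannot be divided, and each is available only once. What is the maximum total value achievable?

Check high-value combinations within 17 kg:
- A+D+F: weight 3+6+7=16, value 18+8+18=44
- A+C+D: weight 3+8+6=17, value 18+11+8=37
- A+F: weight 3+7=10, value 18+18=36
- A+C: weight 3+8=11, value 18+11=29
- C+F: weight 8+7=15, value 11+18=29
Best: $44.

$44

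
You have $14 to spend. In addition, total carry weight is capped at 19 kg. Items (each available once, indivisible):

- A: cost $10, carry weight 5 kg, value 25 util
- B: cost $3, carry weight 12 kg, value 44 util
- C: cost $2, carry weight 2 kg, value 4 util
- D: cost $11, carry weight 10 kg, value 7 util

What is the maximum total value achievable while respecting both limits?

69 util

Feasible sets respecting both limits:
- A+B: cost 13, carry weight 17, value 69
- B+C: cost 5, carry weight 14, value 48
- B: cost 3, carry weight 12, value 44
- A+C: cost 12, carry weight 7, value 29
Best: 69 util.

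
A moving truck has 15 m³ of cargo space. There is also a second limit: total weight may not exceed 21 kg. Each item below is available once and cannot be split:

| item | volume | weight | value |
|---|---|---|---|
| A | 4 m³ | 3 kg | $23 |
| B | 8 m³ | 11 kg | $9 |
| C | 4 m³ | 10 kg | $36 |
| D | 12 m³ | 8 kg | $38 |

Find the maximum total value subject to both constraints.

Feasible sets respecting both limits:
- A+C: volume 8, weight 13, value 59
- B+C: volume 12, weight 21, value 45
- D: volume 12, weight 8, value 38
Best: $59.

$59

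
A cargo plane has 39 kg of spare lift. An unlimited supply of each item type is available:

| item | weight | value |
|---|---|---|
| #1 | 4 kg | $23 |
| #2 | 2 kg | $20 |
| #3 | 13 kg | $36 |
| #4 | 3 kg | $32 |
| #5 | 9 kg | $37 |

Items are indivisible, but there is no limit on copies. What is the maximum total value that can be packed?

Best value-per-unit is #4 at 32/3, and filling with it alone uses weight 13×3=39. No mix of the others beats 13×32 = 416.

$416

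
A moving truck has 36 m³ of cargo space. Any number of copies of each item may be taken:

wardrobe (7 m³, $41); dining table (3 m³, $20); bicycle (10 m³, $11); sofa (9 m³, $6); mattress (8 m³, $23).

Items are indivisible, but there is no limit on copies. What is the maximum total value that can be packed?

$240

Best value-per-unit is dining table at 20/3, and filling with it alone uses volume 12×3=36. No mix of the others beats 12×20 = 240.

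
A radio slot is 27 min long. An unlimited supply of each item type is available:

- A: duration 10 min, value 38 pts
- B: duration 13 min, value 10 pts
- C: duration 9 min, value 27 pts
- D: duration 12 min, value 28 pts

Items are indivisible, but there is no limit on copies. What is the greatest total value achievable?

81 pts

Best value-per-unit is A at 38/10; filling with it alone gives 2×38 = 76.
Optimal mix: 3×C → duration 27, value 81.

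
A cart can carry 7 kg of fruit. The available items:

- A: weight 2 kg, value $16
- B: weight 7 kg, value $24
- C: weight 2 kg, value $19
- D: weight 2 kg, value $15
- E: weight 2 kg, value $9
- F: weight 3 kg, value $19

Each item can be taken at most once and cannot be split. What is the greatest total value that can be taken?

$54

Check high-value combinations within 7 kg:
- A+C+F: weight 2+2+3=7, value 16+19+19=54
- C+D+F: weight 2+2+3=7, value 19+15+19=53
- A+C+D: weight 2+2+2=6, value 16+19+15=50
Best: $54.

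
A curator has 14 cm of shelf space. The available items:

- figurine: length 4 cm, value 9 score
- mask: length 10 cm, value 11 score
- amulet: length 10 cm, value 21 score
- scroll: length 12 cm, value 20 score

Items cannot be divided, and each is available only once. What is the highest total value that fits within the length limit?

30 score

Check high-value combinations within 14 cm:
- figurine+amulet: length 4+10=14, value 9+21=30
- amulet: length 10, value 21
- scroll: length 12, value 20
Best: 30 score.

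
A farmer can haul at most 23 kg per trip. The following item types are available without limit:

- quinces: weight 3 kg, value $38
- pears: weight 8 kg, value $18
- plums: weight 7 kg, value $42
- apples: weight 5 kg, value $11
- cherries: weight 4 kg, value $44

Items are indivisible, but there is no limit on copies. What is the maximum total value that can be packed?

Best value-per-unit is quinces at 38/3; filling with it alone gives 7×38 = 266.
Optimal mix: 5×quinces + 2×cherries → weight 23, value 278.

$278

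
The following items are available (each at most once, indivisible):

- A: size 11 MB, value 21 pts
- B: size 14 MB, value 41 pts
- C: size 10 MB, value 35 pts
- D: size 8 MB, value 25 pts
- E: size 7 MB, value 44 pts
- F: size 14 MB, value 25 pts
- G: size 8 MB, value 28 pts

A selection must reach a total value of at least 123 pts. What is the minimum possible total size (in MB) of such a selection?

33

Subsets with value ≥ 123, sorted by total size:
- C+D+E+G: size 33, value 132
- A+C+E+G: size 36, value 128
- A+C+D+E: size 36, value 125
Minimum size: 33 MB.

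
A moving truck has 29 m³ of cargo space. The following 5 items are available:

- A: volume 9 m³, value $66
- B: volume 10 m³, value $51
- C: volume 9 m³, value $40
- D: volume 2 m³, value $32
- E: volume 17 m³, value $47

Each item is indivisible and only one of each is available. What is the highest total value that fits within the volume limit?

$157

Check high-value combinations within 29 m³:
- A+B+C: volume 9+10+9=28, value 66+51+40=157
- A+B+D: volume 9+10+2=21, value 66+51+32=149
- A+D+E: volume 9+2+17=28, value 66+32+47=145
Best: $157.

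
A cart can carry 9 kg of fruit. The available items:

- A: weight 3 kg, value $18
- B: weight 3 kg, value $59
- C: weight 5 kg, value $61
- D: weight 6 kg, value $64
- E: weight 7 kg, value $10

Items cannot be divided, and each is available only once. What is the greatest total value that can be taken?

$123

Check high-value combinations within 9 kg:
- B+D: weight 3+6=9, value 59+64=123
- B+C: weight 3+5=8, value 59+61=120
- A+D: weight 3+6=9, value 18+64=82
Best: $123.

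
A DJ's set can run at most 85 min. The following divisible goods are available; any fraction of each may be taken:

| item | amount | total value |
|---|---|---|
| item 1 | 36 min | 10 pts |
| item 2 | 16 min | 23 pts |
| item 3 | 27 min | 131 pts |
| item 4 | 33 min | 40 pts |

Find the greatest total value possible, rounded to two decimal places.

196.50

Take in order of value per unit:
- item 3 (131/27 per unit): all 27 → value 131, running total 131.00
- item 2 (23/16 per unit): all 16 → value 23, running total 154.00
- item 4 (40/33 per unit): all 33 → value 40, running total 194.00
- item 1 (10/36 per unit): 9 of 36 → value 9×10/36 = 2.5000, running total 196.50
Total 196.50.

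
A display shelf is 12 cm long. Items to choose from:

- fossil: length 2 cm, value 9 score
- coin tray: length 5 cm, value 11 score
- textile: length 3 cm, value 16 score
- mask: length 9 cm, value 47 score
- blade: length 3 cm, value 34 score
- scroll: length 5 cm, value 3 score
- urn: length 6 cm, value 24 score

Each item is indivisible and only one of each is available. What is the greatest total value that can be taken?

This is a 0/1 knapsack; check combinations near the capacity.
- mask+blade: length 9+3=12, value 47+34=81
- textile+blade+urn: length 3+3+6=12, value 16+34+24=74
- fossil+blade+urn: length 2+3+6=11, value 9+34+24=67
- textile+mask: length 3+9=12, value 16+47=63
Best: 81 score.

81 score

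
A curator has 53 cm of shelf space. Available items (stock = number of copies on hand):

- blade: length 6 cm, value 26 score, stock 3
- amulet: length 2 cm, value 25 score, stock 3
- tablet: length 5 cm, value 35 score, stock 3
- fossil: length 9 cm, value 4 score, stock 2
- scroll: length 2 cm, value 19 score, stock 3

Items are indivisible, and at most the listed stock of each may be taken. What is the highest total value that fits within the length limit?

315 score

Best selections within length 53 and stock limits:
- 3×blade + 3×amulet + 3×tablet + 3×scroll: length 45, value 315
- 3×blade + 3×amulet + 3×tablet + 1×fossil + 2×scroll: length 52, value 300
- 3×blade + 3×amulet + 3×tablet + 2×scroll: length 43, value 296
Best: 315 score.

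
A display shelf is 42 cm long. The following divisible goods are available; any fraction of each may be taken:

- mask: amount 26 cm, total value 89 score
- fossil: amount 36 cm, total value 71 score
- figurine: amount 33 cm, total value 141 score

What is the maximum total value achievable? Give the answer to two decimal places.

Take in order of value per unit:
- figurine (141/33 per unit): all 33 → value 141, running total 141.00
- mask (89/26 per unit): 9 of 26 → value 9×89/26 = 30.8077, running total 171.81
Total 171.81.

171.81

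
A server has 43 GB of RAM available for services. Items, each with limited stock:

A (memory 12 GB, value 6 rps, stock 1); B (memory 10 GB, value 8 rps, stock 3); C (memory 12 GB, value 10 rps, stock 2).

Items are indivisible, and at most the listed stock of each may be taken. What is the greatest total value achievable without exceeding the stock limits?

Top feasible selections:
- 3×B + 1×C: memory 42, value 34
- 1×A + 3×B: memory 42, value 30
Best: 34 rps.

34 rps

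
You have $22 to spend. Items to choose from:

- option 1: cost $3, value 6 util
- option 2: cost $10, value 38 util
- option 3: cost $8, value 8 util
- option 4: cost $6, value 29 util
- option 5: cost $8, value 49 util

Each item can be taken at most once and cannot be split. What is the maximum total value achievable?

Check high-value combinations within $22:
- option 1+option 2+option 5: cost 3+10+8=21, value 6+38+49=93
- option 2+option 5: cost 10+8=18, value 38+49=87
- option 3+option 4+option 5: cost 8+6+8=22, value 8+29+49=86
- option 1+option 4+option 5: cost 3+6+8=17, value 6+29+49=84
Best: 93 util.

93 util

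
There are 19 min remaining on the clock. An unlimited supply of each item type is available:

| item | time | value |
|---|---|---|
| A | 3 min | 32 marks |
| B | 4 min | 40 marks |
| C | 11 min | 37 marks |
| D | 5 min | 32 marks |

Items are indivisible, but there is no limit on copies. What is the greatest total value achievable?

200 marks

Best value-per-unit is A at 32/3; filling with it alone gives 6×32 = 192.
Optimal mix: 5×A + 1×B → time 19, value 200.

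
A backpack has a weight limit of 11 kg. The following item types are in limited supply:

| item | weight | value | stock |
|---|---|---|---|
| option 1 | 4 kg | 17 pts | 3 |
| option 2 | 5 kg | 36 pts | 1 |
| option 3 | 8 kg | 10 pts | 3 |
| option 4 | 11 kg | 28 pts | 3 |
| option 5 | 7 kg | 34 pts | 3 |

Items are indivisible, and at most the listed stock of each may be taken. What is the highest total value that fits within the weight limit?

Top feasible selections:
- 1×option 1 + 1×option 2: weight 9, value 53
- 1×option 1 + 1×option 5: weight 11, value 51
- 1×option 2: weight 5, value 36
- 1×option 5: weight 7, value 34
Best: 53 pts.

53 pts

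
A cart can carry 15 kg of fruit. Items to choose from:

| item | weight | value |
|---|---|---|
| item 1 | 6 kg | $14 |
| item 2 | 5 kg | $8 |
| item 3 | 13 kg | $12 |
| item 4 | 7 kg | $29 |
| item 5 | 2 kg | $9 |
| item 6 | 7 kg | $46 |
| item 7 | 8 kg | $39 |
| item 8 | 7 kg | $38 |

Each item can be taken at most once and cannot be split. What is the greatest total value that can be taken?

$85

This is a 0/1 knapsack; check combinations near the capacity.
- item 6+item 7: weight 7+8=15, value 46+39=85
- item 6+item 8: weight 7+7=14, value 46+38=84
- item 7+item 8: weight 8+7=15, value 39+38=77
- item 4+item 6: weight 7+7=14, value 29+46=75
Best: $85.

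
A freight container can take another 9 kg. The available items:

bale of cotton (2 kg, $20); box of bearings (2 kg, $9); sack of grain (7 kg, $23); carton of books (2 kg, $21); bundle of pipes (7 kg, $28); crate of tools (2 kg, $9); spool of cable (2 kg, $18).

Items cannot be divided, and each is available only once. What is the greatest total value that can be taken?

$68

Check high-value combinations within 9 kg:
- bale of cotton+box of bearings+carton of books+spool of cable: weight 2+2+2+2=8, value 20+9+21+18=68
- bale of cotton+carton of books+crate of tools+spool of cable: weight 2+2+2+2=8, value 20+21+9+18=68
- bale of cotton+carton of books+spool of cable: weight 2+2+2=6, value 20+21+18=59
Best: $68.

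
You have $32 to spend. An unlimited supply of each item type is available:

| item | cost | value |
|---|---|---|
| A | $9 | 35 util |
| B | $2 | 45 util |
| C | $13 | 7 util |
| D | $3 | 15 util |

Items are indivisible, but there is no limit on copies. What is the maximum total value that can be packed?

Best value-per-unit is B at 45/2, and filling with it alone uses cost 16×2=32. No mix of the others beats 16×45 = 720.

720 util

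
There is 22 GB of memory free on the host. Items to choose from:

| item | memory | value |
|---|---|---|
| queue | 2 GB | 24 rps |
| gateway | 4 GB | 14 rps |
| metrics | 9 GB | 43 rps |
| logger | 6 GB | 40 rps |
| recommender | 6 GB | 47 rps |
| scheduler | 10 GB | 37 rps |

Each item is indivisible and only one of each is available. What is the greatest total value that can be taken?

This is a 0/1 knapsack; check combinations near the capacity.
- metrics+logger+recommender: memory 9+6+6=21, value 43+40+47=130
- queue+gateway+metrics+recommender: memory 2+4+9+6=21, value 24+14+43+47=128
- queue+gateway+logger+recommender: memory 2+4+6+6=18, value 24+14+40+47=125
- logger+recommender+scheduler: memory 6+6+10=22, value 40+47+37=124
- queue+gateway+recommender+scheduler: memory 2+4+6+10=22, value 24+14+47+37=122
Best: 130 rps.

130 rps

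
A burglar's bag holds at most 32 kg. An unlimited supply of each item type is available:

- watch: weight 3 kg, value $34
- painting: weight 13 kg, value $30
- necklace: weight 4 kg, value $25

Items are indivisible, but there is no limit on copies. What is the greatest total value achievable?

$340

Best value-per-unit is watch at 34/3, and filling with it alone uses weight 10×3=30. No mix of the others beats 10×34 = 340.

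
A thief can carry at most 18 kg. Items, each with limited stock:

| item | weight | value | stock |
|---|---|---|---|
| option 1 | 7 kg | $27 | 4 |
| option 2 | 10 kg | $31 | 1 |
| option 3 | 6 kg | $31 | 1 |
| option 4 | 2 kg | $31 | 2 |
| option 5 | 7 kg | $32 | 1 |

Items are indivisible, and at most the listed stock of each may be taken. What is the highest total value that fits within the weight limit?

$125

Best selections within weight 18 and stock limits:
- 1×option 3 + 2×option 4 + 1×option 5: weight 17, value 125
- 1×option 1 + 2×option 4 + 1×option 5: weight 18, value 121
Best: $125.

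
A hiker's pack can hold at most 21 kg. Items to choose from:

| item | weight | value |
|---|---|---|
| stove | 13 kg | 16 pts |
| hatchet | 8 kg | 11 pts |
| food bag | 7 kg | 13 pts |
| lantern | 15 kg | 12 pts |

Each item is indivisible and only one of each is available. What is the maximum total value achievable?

29 pts

Check high-value combinations within 21 kg:
- stove+food bag: weight 13+7=20, value 16+13=29
- stove+hatchet: weight 13+8=21, value 16+11=27
- hatchet+food bag: weight 8+7=15, value 11+13=24
Best: 29 pts.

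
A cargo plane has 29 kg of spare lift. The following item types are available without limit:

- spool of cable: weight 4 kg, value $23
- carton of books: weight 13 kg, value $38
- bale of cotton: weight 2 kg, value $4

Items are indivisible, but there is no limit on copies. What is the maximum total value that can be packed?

$161

Best value-per-unit is spool of cable at 23/4, and filling with it alone uses weight 7×4=28. No mix of the others beats 7×23 = 161.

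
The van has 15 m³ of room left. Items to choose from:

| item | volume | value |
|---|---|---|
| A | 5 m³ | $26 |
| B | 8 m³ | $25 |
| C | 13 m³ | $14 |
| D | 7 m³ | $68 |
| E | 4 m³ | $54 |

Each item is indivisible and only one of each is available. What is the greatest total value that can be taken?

$122

Check high-value combinations within 15 m³:
- D+E: volume 7+4=11, value 68+54=122
- A+D: volume 5+7=12, value 26+68=94
- B+D: volume 8+7=15, value 25+68=93
Best: $122.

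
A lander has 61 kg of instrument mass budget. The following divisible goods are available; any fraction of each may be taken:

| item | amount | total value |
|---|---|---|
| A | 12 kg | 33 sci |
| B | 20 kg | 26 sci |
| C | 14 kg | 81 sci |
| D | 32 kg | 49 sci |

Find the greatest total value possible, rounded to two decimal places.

166.90

Take in order of value per unit:
- C (81/14 per unit): all 14 → value 81, running total 81.00
- A (33/12 per unit): all 12 → value 33, running total 114.00
- D (49/32 per unit): all 32 → value 49, running total 163.00
- B (26/20 per unit): 3 of 20 → value 3×26/20 = 3.9000, running total 166.90
Total 166.90.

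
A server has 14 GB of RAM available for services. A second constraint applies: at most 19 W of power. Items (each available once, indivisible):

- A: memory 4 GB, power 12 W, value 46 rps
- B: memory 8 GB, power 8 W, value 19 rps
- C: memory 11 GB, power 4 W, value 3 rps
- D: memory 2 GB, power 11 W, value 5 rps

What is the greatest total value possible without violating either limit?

Feasible sets respecting both limits:
- A: memory 4, power 12, value 46
- B+D: memory 10, power 19, value 24
- B: memory 8, power 8, value 19
- C+D: memory 13, power 15, value 8
Best: 46 rps.

46 rps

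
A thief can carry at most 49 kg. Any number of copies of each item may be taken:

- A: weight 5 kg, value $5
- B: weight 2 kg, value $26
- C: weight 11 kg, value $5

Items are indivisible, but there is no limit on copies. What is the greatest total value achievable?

$624

Best value-per-unit is B at 26/2, and filling with it alone uses weight 24×2=48. No mix of the others beats 24×26 = 624.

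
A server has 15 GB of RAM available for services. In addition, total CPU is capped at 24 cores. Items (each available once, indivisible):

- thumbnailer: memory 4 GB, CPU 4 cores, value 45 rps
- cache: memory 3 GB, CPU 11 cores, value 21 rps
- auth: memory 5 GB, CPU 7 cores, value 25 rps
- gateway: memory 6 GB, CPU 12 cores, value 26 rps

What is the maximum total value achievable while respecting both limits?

96 rps

Feasible sets respecting both limits:
- thumbnailer+auth+gateway: memory 15, CPU 23, value 96
- thumbnailer+cache+auth: memory 12, CPU 22, value 91
- thumbnailer+gateway: memory 10, CPU 16, value 71
Best: 96 rps.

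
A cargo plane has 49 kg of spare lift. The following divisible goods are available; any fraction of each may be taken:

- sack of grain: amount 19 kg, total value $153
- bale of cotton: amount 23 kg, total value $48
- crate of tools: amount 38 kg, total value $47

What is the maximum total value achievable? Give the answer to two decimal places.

209.66

Take in order of value per unit:
- sack of grain (153/19 per unit): all 19 → value 153, running total 153.00
- bale of cotton (48/23 per unit): all 23 → value 48, running total 201.00
- crate of tools (47/38 per unit): 7 of 38 → value 7×47/38 = 8.6579, running total 209.66
Total 209.66.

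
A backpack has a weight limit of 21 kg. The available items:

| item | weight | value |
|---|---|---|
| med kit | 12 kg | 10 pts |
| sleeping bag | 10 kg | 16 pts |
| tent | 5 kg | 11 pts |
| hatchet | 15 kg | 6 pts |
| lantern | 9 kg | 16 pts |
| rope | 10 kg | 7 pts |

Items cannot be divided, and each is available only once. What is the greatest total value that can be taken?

32 pts

Check high-value combinations within 21 kg:
- sleeping bag+lantern: weight 10+9=19, value 16+16=32
- tent+lantern: weight 5+9=14, value 11+16=27
- sleeping bag+tent: weight 10+5=15, value 16+11=27
- med kit+lantern: weight 12+9=21, value 10+16=26
Best: 32 pts.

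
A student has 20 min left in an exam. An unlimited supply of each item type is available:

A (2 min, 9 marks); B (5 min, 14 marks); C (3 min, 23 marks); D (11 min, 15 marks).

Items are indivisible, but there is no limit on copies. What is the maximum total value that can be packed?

147 marks

Best value-per-unit is C at 23/3; filling with it alone gives 6×23 = 138.
Optimal mix: 1×A + 6×C → time 20, value 147.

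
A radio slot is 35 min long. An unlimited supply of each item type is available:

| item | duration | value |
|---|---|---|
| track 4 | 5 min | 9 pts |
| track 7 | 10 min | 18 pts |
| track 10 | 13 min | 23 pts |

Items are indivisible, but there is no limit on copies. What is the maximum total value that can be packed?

63 pts

Best value-per-unit is track 4 at 9/5, and filling with it alone uses duration 7×5=35. No mix of the others beats 7×9 = 63.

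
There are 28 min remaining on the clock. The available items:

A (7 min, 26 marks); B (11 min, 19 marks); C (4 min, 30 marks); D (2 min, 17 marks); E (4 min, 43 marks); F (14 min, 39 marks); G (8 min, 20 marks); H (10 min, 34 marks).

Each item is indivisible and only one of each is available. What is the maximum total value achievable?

150 marks

Check high-value combinations within 28 min:
- A+C+D+E+H: time 7+4+2+4+10=27, value 26+30+17+43+34=150
- C+D+E+G+H: time 4+2+4+8+10=28, value 30+17+43+20+34=144
- A+C+D+E+G: time 7+4+2+4+8=25, value 26+30+17+43+20=136
- A+B+C+D+E: time 7+11+4+2+4=28, value 26+19+30+17+43=135
- A+C+E+H: time 7+4+4+10=25, value 26+30+43+34=133
Best: 150 marks.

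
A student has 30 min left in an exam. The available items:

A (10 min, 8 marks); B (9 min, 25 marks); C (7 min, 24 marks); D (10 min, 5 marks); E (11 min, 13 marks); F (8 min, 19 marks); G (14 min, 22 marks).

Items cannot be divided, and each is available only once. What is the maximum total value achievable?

Check high-value combinations within 30 min:
- B+C+G: time 9+7+14=30, value 25+24+22=71
- B+C+F: time 9+7+8=24, value 25+24+19=68
- C+F+G: time 7+8+14=29, value 24+19+22=65
- B+C+E: time 9+7+11=27, value 25+24+13=62
- A+B+C: time 10+9+7=26, value 8+25+24=57
Best: 71 marks.

71 marks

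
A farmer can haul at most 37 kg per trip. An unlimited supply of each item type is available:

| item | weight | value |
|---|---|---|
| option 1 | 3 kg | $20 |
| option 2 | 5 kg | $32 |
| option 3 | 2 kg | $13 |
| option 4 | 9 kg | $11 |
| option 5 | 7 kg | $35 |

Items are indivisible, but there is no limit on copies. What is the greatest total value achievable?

Best value-per-unit is option 1 at 20/3; filling with it alone gives 12×20 = 240.
Optimal mix: 11×option 1 + 2×option 3 → weight 37, value 246.

$246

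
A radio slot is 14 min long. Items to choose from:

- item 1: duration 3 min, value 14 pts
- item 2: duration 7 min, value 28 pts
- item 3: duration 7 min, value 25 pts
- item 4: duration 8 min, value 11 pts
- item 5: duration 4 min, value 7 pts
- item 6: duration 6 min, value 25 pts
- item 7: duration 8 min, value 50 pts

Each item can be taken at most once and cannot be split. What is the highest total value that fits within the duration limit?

75 pts

Check high-value combinations within 14 min:
- item 6+item 7: duration 6+8=14, value 25+50=75
- item 1+item 7: duration 3+8=11, value 14+50=64
- item 5+item 7: duration 4+8=12, value 7+50=57
- item 2+item 6: duration 7+6=13, value 28+25=53
- item 2+item 3: duration 7+7=14, value 28+25=53
Best: 75 pts.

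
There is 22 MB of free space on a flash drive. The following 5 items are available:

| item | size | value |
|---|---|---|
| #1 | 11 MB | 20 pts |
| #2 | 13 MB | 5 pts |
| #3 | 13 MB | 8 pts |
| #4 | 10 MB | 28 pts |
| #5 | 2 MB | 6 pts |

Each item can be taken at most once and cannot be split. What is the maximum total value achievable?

48 pts

Check high-value combinations within 22 MB:
- #1+#4: size 11+10=21, value 20+28=48
- #4+#5: size 10+2=12, value 28+6=34
- #4: size 10, value 28
- #1+#5: size 11+2=13, value 20+6=26
- #1: size 11, value 20
Best: 48 pts.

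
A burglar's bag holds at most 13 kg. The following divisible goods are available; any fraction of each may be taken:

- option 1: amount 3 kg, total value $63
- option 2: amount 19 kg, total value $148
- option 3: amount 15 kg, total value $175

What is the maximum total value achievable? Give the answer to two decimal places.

179.67

Take in order of value per unit:
- option 1 (63/3 per unit): all 3 → value 63, running total 63.00
- option 3 (175/15 per unit): 10 of 15 → value 10×175/15 = 116.6667, running total 179.67
Total 179.67.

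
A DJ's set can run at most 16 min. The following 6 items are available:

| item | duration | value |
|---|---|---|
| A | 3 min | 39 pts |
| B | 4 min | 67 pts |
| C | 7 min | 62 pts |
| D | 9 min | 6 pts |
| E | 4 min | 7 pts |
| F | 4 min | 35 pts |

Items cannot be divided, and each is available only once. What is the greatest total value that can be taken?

Check high-value combinations within 16 min:
- A+B+C: duration 3+4+7=14, value 39+67+62=168
- B+C+F: duration 4+7+4=15, value 67+62+35=164
- A+B+E+F: duration 3+4+4+4=15, value 39+67+7+35=148
- A+B+F: duration 3+4+4=11, value 39+67+35=141
Best: 168 pts.

168 pts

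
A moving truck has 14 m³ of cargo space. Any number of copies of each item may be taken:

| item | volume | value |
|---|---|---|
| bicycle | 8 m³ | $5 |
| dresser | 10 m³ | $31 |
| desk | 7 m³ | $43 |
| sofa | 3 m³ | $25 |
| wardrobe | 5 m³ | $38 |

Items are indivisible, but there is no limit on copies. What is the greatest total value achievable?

$113

Best value-per-unit is sofa at 25/3; filling with it alone gives 4×25 = 100.
Optimal mix: 3×sofa + 1×wardrobe → volume 14, value 113.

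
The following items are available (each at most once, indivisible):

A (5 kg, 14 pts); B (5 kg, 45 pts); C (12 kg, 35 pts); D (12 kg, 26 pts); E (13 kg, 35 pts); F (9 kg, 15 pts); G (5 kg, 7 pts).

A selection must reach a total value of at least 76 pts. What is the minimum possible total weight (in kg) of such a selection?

17

Subsets with value ≥ 76, sorted by total weight:
- B+C: weight 17, value 80
- B+E: weight 18, value 80
- A+B+C: weight 22, value 94
- B+C+G: weight 22, value 87
Minimum weight: 17 kg.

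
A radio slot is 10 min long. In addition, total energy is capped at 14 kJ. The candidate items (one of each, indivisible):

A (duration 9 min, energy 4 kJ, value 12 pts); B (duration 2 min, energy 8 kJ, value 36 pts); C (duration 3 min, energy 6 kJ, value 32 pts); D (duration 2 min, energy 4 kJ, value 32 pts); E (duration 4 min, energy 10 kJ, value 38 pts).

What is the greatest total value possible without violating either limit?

Feasible sets respecting both limits:
- D+E: duration 6, energy 14, value 70
- B+C: duration 5, energy 14, value 68
- B+D: duration 4, energy 12, value 68
- C+D: duration 5, energy 10, value 64
Best: 70 pts.

70 pts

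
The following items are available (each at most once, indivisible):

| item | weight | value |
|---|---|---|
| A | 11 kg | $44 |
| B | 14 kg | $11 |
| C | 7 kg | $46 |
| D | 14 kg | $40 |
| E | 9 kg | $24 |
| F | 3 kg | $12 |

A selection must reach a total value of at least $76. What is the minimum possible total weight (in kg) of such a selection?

Subsets with value ≥ 76, sorted by total weight:
- A+C: weight 18, value 90
- C+E+F: weight 19, value 82
Minimum weight: 18 kg.

18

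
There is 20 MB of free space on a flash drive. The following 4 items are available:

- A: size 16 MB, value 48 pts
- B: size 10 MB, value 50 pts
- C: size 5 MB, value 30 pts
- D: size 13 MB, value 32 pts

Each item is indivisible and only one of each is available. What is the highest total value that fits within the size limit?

Check high-value combinations within 20 MB:
- B+C: size 10+5=15, value 50+30=80
- C+D: size 5+13=18, value 30+32=62
- B: size 10, value 50
- A: size 16, value 48
Best: 80 pts.

80 pts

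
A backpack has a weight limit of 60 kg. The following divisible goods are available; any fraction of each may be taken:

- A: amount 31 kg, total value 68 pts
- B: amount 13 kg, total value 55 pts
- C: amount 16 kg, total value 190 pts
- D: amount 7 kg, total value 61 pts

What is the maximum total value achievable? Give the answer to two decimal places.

358.65

Take in order of value per unit:
- C (190/16 per unit): all 16 → value 190, running total 190.00
- D (61/7 per unit): all 7 → value 61, running total 251.00
- B (55/13 per unit): all 13 → value 55, running total 306.00
- A (68/31 per unit): 24 of 31 → value 24×68/31 = 52.6452, running total 358.65
Total 358.65.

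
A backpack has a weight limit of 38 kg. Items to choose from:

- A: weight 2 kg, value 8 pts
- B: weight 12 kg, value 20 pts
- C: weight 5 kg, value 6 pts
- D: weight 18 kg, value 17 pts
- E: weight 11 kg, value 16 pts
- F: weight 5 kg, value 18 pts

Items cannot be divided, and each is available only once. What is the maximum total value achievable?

Check high-value combinations within 38 kg:
- A+B+C+E+F: weight 2+12+5+11+5=35, value 8+20+6+16+18=68
- A+B+D+F: weight 2+12+18+5=37, value 8+20+17+18=63
- A+B+E+F: weight 2+12+11+5=30, value 8+20+16+18=62
- B+C+E+F: weight 12+5+11+5=33, value 20+6+16+18=60
Best: 68 pts.

68 pts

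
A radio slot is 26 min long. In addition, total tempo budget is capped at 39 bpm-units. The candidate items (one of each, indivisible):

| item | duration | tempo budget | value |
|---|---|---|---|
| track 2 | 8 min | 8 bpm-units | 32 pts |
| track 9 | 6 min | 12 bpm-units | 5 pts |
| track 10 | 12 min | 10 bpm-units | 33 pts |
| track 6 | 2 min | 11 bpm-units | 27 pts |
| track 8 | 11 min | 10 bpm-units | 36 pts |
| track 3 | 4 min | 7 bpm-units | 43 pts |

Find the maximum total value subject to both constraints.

138 pts

Feasible sets respecting both limits:
- track 2+track 6+track 8+track 3: duration 25, tempo budget 36, value 138
- track 2+track 10+track 6+track 3: duration 26, tempo budget 36, value 135
- track 2+track 8+track 3: duration 23, tempo budget 25, value 111
Best: 138 pts.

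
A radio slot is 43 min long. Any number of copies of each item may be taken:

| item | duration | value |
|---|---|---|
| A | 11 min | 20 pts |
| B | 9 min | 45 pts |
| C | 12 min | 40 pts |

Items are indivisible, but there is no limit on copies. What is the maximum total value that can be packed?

180 pts

Best value-per-unit is B at 45/9, and filling with it alone uses duration 4×9=36. No mix of the others beats 4×45 = 180.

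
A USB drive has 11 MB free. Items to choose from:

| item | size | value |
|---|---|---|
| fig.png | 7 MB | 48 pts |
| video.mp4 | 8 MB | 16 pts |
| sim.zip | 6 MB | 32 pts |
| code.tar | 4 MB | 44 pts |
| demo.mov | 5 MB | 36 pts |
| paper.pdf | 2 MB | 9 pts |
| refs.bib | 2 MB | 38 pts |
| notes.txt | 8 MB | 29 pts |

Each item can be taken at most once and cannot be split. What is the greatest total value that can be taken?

118 pts

Check high-value combinations within 11 MB:
- code.tar+demo.mov+refs.bib: size 4+5+2=11, value 44+36+38=118
- fig.png+paper.pdf+refs.bib: size 7+2+2=11, value 48+9+38=95
- fig.png+code.tar: size 7+4=11, value 48+44=92
- code.tar+paper.pdf+refs.bib: size 4+2+2=8, value 44+9+38=91
Best: 118 pts.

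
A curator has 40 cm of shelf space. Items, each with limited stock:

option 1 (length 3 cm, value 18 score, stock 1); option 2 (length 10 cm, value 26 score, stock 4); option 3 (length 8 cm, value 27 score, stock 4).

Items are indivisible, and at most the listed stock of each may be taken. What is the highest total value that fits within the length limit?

126 score

Best selections within length 40 and stock limits:
- 1×option 1 + 4×option 3: length 35, value 126
- 1×option 1 + 1×option 2 + 3×option 3: length 37, value 125
- 1×option 1 + 2×option 2 + 2×option 3: length 39, value 124
Best: 126 score.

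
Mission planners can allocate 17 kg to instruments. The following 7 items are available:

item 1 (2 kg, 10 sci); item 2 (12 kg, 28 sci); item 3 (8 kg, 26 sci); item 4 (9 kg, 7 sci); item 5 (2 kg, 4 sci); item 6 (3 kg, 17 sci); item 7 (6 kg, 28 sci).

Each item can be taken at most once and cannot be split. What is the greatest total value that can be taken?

71 sci

Check high-value combinations within 17 kg:
- item 3+item 6+item 7: mass 8+3+6=17, value 26+17+28=71
- item 1+item 3+item 7: mass 2+8+6=16, value 10+26+28=64
- item 1+item 5+item 6+item 7: mass 2+2+3+6=13, value 10+4+17+28=59
- item 3+item 5+item 7: mass 8+2+6=16, value 26+4+28=58
- item 1+item 3+item 5+item 6: mass 2+8+2+3=15, value 10+26+4+17=57
Best: 71 sci.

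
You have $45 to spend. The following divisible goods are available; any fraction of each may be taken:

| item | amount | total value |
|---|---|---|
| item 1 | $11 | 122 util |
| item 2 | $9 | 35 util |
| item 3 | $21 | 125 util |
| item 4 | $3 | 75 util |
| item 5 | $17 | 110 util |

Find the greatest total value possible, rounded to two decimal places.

390.33

Take in order of value per unit:
- item 4 (75/3 per unit): all 3 → value 75, running total 75.00
- item 1 (122/11 per unit): all 11 → value 122, running total 197.00
- item 5 (110/17 per unit): all 17 → value 110, running total 307.00
- item 3 (125/21 per unit): 14 of 21 → value 14×125/21 = 83.3333, running total 390.33
Total 390.33.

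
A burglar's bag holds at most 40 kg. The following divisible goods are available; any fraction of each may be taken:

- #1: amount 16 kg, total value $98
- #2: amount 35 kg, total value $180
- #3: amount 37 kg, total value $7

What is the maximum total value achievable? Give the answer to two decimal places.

221.43

Take in order of value per unit:
- #1 (98/16 per unit): all 16 → value 98, running total 98.00
- #2 (180/35 per unit): 24 of 35 → value 24×180/35 = 123.4286, running total 221.43
Total 221.43.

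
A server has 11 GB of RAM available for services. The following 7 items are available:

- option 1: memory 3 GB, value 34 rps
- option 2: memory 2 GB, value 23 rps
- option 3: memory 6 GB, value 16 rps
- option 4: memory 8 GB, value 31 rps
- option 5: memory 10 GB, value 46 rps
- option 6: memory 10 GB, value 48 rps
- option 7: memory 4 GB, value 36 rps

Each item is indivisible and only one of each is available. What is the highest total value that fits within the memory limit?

This is a 0/1 knapsack; check combinations near the capacity.
- option 1+option 2+option 7: memory 3+2+4=9, value 34+23+36=93
- option 1+option 2+option 3: memory 3+2+6=11, value 34+23+16=73
- option 1+option 7: memory 3+4=7, value 34+36=70
- option 1+option 4: memory 3+8=11, value 34+31=65
Best: 93 rps.

93 rps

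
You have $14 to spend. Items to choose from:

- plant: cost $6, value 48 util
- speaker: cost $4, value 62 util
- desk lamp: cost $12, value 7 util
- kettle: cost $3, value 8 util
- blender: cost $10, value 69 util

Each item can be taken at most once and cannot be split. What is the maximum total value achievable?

131 util

Check high-value combinations within $14:
- speaker+blender: cost 4+10=14, value 62+69=131
- plant+speaker+kettle: cost 6+4+3=13, value 48+62+8=118
- plant+speaker: cost 6+4=10, value 48+62=110
Best: 131 util.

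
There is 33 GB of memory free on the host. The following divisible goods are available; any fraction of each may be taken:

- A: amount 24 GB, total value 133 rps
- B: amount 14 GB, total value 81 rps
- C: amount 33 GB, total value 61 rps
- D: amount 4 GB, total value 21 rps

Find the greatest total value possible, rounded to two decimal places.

186.29

Take in order of value per unit:
- B (81/14 per unit): all 14 → value 81, running total 81.00
- A (133/24 per unit): 19 of 24 → value 19×133/24 = 105.2917, running total 186.29
Total 186.29.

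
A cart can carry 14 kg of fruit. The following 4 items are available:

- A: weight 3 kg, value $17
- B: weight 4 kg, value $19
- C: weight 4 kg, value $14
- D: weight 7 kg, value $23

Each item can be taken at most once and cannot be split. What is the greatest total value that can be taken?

Check high-value combinations within 14 kg:
- A+B+D: weight 3+4+7=14, value 17+19+23=59
- A+C+D: weight 3+4+7=14, value 17+14+23=54
- A+B+C: weight 3+4+4=11, value 17+19+14=50
- B+D: weight 4+7=11, value 19+23=42
Best: $59.

$59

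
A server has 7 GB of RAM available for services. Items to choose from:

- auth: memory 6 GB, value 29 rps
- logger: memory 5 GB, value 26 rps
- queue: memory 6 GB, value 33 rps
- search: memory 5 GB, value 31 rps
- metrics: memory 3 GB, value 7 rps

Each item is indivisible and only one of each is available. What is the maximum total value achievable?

Check high-value combinations within 7 GB:
- queue: memory 6, value 33
- search: memory 5, value 31
- auth: memory 6, value 29
- logger: memory 5, value 26
- metrics: memory 3, value 7
Best: 33 rps.

33 rps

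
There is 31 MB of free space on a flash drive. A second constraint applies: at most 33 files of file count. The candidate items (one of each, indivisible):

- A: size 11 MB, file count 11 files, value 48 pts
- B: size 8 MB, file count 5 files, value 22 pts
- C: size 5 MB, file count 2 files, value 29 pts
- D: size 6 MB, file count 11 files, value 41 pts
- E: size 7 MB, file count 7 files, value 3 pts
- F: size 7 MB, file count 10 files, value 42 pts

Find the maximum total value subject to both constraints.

Feasible sets respecting both limits:
- A+B+C+F: size 31, file count 28, value 141
- A+B+C+D: size 30, file count 29, value 140
- B+C+D+F: size 26, file count 28, value 134
- A+D+F: size 24, file count 32, value 131
Best: 141 pts.

141 pts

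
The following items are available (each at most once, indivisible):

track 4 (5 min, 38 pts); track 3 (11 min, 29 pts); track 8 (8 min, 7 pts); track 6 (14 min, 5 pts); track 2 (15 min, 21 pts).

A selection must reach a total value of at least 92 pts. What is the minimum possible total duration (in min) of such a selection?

Subsets with value ≥ 92, sorted by total duration:
- track 4+track 3+track 8+track 2: duration 39, value 95
- track 4+track 3+track 6+track 2: duration 45, value 93
Minimum duration: 39 min.

39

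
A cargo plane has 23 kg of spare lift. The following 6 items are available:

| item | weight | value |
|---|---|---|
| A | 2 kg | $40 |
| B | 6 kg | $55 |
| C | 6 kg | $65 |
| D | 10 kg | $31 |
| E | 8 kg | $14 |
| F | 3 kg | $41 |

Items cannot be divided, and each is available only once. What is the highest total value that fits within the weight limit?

$201

Check high-value combinations within 23 kg:
- A+B+C+F: weight 2+6+6+3=17, value 40+55+65+41=201
- A+C+D+F: weight 2+6+10+3=21, value 40+65+31+41=177
- B+C+E+F: weight 6+6+8+3=23, value 55+65+14+41=175
Best: $201.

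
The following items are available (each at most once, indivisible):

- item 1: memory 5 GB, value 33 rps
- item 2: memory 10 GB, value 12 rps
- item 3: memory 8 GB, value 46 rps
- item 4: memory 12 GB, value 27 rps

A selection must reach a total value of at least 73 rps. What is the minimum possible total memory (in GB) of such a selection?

13

Subsets with value ≥ 73, sorted by total memory:
- item 1+item 3: memory 13, value 79
- item 3+item 4: memory 20, value 73
- item 1+item 2+item 3: memory 23, value 91
Minimum memory: 13 GB.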